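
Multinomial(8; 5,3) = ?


8! = 40320
Denominator: 5!=120 * 3!=6
Coefficient = 40320 / 720 = 56

56


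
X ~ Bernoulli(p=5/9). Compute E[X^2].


For Bernoulli: X in {0,1}
E[X^2] = 0^2*(1-5/9) + 1^2*5/9 = 5/9

5/9


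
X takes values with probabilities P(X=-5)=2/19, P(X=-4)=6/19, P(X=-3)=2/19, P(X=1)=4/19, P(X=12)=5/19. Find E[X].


E[X] = sum(x * P(x))
= -5*2/19 - 4*6/19 - 3*2/19 + 1*4/19 + 12*5/19
= 24/19

24/19


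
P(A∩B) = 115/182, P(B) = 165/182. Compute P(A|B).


P(A|B) = P(A∩B)/P(B) = (115/182)/(165/182) = 115/165 = 23/33

23/33


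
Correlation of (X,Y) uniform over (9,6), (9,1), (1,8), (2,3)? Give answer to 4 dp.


Cov(X,Y) = -4.3750, Var(X) = 14.1875, Var(Y) = 7.2500
rho = Cov/(sqrt(VarX)*sqrt(VarY)) = -0.4314

-0.4314


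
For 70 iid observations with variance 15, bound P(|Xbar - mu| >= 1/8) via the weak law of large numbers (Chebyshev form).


Var(Xbar) = Var(X)/n = 15/70
Chebyshev: P(|Xbar-mu| >= 1/8) <= Var(Xbar)/(1/8)^2 = (3/14)/(1/64) = 96/7
Bound exceeds 1, so trivial bound: 1

1


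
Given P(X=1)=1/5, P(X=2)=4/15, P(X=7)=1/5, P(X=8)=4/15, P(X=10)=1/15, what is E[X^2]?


E[X^2] = sum(g(x)*P(x))
= 1*1/5 + 4*4/15 + 49*1/5 + 64*4/15 + 100*1/15
= 174/5

174/5


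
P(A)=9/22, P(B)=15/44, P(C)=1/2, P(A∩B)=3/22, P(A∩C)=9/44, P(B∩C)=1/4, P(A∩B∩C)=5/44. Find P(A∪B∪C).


P(A∪B∪C) = P(A)+P(B)+P(C) - P(AB)-P(AC)-P(BC) + P(ABC)
= 9/22+15/44+1/2 - 3/22-9/44-1/4 + 5/44
= 17/22

17/22


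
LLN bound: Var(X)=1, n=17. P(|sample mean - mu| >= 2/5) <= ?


Var(Xbar) = Var(X)/n = 1/17
Chebyshev: P(|Xbar-mu| >= 2/5) <= Var(Xbar)/(2/5)^2 = (1/17)/(4/25) = 25/68

25/68


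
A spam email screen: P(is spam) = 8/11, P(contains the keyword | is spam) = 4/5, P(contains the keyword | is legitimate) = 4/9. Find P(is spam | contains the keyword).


P(A) = P(A|B)P(B) + P(A|B')P(B') = 4/5*8/11 + 4/9*3/11 = 116/165
P(B|A) = P(A|B)P(B)/P(A) = (32/55)/(116/165) = 24/29

24/29


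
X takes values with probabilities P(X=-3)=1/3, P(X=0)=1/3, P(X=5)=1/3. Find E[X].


E[X] = sum(x * P(x))
= -3*1/3 + 0*1/3 + 5*1/3
= 2/3

2/3


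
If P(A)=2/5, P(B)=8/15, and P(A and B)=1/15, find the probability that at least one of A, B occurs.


P(A∪B) = P(A) + P(B) - P(A∩B)
= 2/5 + 8/15 - 1/15 = 13/15

13/15


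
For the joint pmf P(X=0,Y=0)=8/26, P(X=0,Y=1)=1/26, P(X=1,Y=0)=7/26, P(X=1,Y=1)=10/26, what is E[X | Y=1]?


P(Y=1) = 11/26
E[X|Y=1] = (0*1 + 1*10)/11 = 10/11

10/11


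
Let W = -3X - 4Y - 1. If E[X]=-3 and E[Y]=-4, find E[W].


E[-3X - 4Y - 1] = -3*E[X] - 4*E[Y] - 1
= (-3)*(-3) + (-4)*(-4) + (-1)
= 9 + 16 - 1 = 24

24


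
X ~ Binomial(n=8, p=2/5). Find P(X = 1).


P(X=1) = C(8,1) * p^1 * (1-p)^7
= 8 * 2/5 * 2187/78125
= 34992/390625

34992/390625


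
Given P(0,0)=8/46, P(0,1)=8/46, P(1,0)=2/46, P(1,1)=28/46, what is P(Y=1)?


P(Y=1) = P(0,1)+P(1,1) = 8/46 + 28/46 = 36/46 = 18/23

18/23


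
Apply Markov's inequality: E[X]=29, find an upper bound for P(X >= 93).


Markov: P(X >= a) <= E[X]/a
P(X >= 93) <= 29/93

29/93


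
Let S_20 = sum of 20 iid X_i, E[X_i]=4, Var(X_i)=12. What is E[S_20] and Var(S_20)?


E[S_n] = n*mu = 20*4 = 80
Var(S_n) = n*sigma^2 = 20*12 = 240

E[S_20]=80, Var(S_20)=240


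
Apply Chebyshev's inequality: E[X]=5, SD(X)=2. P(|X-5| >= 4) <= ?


k = 4/2 = 2
Chebyshev: P(|X-mu| >= k*sigma) <= 1/k^2 = 1/2^2 = 1/4

1/4


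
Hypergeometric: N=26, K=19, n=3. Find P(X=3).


P(X=3) = C(19,3)*C(7,0) / C(26,3)
= 969*1 / 2600
= 969/2600

969/2600


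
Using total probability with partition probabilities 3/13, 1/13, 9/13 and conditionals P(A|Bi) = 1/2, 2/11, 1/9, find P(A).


P(A) = P(A|B1)P(B1) + P(A|B2)P(B2) + P(A|B3)P(B3)
= 1/2*3/13 + 2/11*1/13 + 1/9*9/13
= 3/26 + 2/143 + 1/13 = 59/286

59/286


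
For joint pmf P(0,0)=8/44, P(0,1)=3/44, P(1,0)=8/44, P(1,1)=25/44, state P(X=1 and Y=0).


Read from table: P(X=1, Y=0) = 8/44 = 2/11

2/11


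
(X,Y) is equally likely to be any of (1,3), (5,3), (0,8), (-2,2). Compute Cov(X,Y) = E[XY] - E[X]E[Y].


E[X]=1, E[Y]=4, E[XY]=7/2
Cov(X,Y) = E[XY] - E[X]E[Y] = 7/2 - 1*4 = -1/2

-1/2


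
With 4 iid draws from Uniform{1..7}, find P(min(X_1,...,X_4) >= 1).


P(min >= 1) = P(all X_i >= 1) = (P(X_1 >= 1))^4
= (7/7)^4 = 1^4 = 1

1


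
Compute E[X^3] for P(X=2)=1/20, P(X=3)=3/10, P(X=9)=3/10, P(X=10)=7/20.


E[X^3] = sum(g(x)*P(x))
= 8*1/20 + 27*3/10 + 729*3/10 + 1000*7/20
= 2886/5

2886/5


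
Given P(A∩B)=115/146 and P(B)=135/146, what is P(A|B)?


P(A|B) = P(A∩B)/P(B) = (115/146)/(135/146) = 115/135 = 23/27

23/27


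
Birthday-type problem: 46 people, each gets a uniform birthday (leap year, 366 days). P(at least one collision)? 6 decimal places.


P(all different) = prod((366-i)/366 for i=0..45) = 0.052187
P(at least one match) = 1 - 0.052187 = 0.947813

0.947813


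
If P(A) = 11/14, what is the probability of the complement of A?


P(A') = 1 - P(A) = 1 - 11/14 = 3/14

3/14


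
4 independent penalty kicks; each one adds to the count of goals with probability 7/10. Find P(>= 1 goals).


P(at least one) = 1 - P(none)
P(none) = (1 - 7/10)^4 = (3/10)^4 = 81/10000
P(at least one) = 1 - 81/10000 = 9919/10000

9919/10000


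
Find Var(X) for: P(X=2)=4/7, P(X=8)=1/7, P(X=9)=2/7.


E[X] = 34/7, E[X^2] = 242/7
Var(X) = E[X^2] - (E[X])^2 = 242/7 - (34/7)^2 = 538/49

538/49


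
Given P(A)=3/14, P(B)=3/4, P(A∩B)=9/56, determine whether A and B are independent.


P(A)*P(B) = 3/14*3/4 = 9/56
P(A∩B) = 9/56, which equals P(A)P(B), so independent

Yes, A and B are independent


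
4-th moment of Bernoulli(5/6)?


For Bernoulli: X in {0,1}
E[X^4] = 0^4*(1-5/6) + 1^4*5/6 = 5/6

5/6


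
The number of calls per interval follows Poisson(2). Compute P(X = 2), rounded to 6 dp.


P(X=2) = e^(-2) * 2^2 / 2!
≈ 0.1353352832 * 4 / 2
≈ 0.270671

0.270671


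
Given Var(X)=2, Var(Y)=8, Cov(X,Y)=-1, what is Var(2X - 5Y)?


Var(2X - 5Y) = 2^2*Var(X) + (-5)^2*Var(Y) + 2*2*(-5)*Cov(X,Y)
= 4*2 + 25*8 - 20*(-1)
= 8 + 200 + 20 = 228

228


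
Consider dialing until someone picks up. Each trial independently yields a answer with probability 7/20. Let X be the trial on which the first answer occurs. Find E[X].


For geometric (trials until first success), E[X] = 1/p = 1/(7/20) = 20/7

20/7


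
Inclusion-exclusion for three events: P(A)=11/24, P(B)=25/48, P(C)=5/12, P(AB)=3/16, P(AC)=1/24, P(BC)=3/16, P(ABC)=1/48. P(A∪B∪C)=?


P(A∪B∪C) = P(A)+P(B)+P(C) - P(AB)-P(AC)-P(BC) + P(ABC)
= 11/24+25/48+5/12 - 3/16-1/24-3/16 + 1/48
= 1

1


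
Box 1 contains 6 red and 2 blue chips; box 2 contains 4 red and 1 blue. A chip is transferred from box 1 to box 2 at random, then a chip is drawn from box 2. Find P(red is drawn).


P(transfer red) = 6/8 = 3/4; P(transfer blue) = 1/4
If red transferred: Urn II has 5 red of 6, so P(red|red moved) = 5/6
If blue transferred: Urn II has 4 red of 6, so P(red|blue moved) = 2/3
By total probability: P(red) = 3/4*5/6 + 1/4*2/3 = 19/24

19/24


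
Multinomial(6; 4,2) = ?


6! = 720
Denominator: 4!=24 * 2!=2
Coefficient = 720 / 48 = 15

15


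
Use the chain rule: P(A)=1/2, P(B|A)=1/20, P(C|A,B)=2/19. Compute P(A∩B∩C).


P(A∩B∩C) = P(A) * P(B|A) * P(C|A∩B)
= 1/2 * 1/20 * 2/19
= 1/40 * 2/19 = 1/380

1/380


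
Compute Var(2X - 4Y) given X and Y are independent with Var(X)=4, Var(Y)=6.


Independence => Cov(X,Y)=0
Var(2X - 4Y) = 2^2*Var(X) + (-4)^2*Var(Y)
= 4*4 + 16*6 = 112

112


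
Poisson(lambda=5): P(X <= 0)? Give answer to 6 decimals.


P(X<=0) = e^(-5)*5^0/0!
≈ 0.0067379470
≈ 0.006738

0.006738


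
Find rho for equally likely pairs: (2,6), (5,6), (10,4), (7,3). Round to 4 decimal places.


Cov(X,Y) = -2.7500, Var(X) = 8.5000, Var(Y) = 1.6875
rho = Cov/(sqrt(VarX)*sqrt(VarY)) = -0.7261

-0.7261


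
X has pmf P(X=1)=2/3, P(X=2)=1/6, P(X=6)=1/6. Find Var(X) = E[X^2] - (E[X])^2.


E[X] = 2, E[X^2] = 22/3
Var(X) = E[X^2] - (E[X])^2 = 22/3 - (2)^2 = 10/3

10/3


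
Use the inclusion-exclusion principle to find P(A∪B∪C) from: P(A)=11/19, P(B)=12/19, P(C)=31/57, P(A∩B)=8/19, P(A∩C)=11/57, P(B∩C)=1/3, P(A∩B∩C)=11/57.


P(A∪B∪C) = P(A)+P(B)+P(C) - P(AB)-P(AC)-P(BC) + P(ABC)
= 11/19+12/19+31/57 - 8/19-11/57-1/3 + 11/57
= 1

1


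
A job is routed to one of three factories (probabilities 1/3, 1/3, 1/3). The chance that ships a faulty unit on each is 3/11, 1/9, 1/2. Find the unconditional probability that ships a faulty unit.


P(A) = P(A|B1)P(B1) + P(A|B2)P(B2) + P(A|B3)P(B3)
= 3/11*1/3 + 1/9*1/3 + 1/2*1/3
= 1/11 + 1/27 + 1/6 = 175/594

175/594


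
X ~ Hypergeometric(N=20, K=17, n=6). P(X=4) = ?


P(X=4) = C(17,4)*C(3,2) / C(20,6)
= 2380*3 / 38760
= 7140/38760 = 7/38

7/38


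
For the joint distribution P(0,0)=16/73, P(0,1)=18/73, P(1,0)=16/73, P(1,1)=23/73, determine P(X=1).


P(X=1) = P(1,0)+P(1,1) = 16/73 + 23/73 = 39/73

39/73


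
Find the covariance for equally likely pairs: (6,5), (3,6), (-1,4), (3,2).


E[X]=11/4, E[Y]=17/4, E[XY]=25/2
Cov(X,Y) = E[XY] - E[X]E[Y] = 25/2 - 11/4*17/4 = 13/16

13/16


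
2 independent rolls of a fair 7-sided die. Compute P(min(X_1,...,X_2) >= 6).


P(min >= 6) = P(all X_i >= 6) = (P(X_1 >= 6))^2
= (2/7)^2 = 4/49

4/49


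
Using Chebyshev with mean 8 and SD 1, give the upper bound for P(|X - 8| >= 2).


k = 2/1 = 2
Chebyshev: P(|X-mu| >= k*sigma) <= 1/k^2 = 1/2^2 = 1/4

1/4


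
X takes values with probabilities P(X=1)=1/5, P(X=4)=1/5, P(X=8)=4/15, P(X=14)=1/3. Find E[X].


E[X] = sum(x * P(x))
= 1*1/5 + 4*1/5 + 8*4/15 + 14*1/3
= 39/5

39/5


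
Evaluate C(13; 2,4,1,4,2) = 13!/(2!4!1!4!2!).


13! = 6227020800
Denominator: 2!=2 * 4!=24 * 1!=1 * 4!=24 * 2!=2
Coefficient = 6227020800 / 2304 = 2702700

2702700


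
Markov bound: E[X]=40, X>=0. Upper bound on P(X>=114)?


Markov: P(X >= a) <= E[X]/a
P(X >= 114) <= 40/114 = 20/57

20/57


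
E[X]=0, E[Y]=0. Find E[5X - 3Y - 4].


E[5X - 3Y - 4] = 5*E[X] - 3*E[Y] - 4
= (5)*(0) + (-3)*(0) + (-4)
= 0 + 0 - 4 = -4

-4


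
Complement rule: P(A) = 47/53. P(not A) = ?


P(A') = 1 - P(A) = 1 - 47/53 = 6/53

6/53


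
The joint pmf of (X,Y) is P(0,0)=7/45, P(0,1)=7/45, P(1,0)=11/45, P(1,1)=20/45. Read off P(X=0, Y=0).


Read from table: P(X=0, Y=0) = 7/45

7/45


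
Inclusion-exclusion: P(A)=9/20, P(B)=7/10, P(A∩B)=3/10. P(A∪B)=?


P(A∪B) = P(A) + P(B) - P(A∩B)
= 9/20 + 7/10 - 3/10 = 17/20

17/20


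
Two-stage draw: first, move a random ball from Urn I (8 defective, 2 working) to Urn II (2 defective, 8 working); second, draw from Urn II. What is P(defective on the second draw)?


P(transfer defective) = 8/10 = 4/5; P(transfer working) = 1/5
If defective transferred: Urn II has 3 defective of 11, so P(defective|defective moved) = 3/11
If working transferred: Urn II has 2 defective of 11, so P(defective|working moved) = 2/11
By total probability: P(defective) = 4/5*3/11 + 1/5*2/11 = 14/55

14/55


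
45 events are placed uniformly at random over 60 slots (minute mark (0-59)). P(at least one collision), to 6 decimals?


P(all different) = prod((60-i)/60 for i=0..44) = 0.000000
P(at least one match) = 1 - 0.000000 = 1.000000

1.000000


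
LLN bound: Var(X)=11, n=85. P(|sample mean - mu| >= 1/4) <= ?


Var(Xbar) = Var(X)/n = 11/85
Chebyshev: P(|Xbar-mu| >= 1/4) <= Var(Xbar)/(1/4)^2 = (11/85)/(1/16) = 176/85
Bound exceeds 1, so trivial bound: 1

1


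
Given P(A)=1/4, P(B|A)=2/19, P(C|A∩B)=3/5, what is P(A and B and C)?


P(A∩B∩C) = P(A) * P(B|A) * P(C|A∩B)
= 1/4 * 2/19 * 3/5
= 1/38 * 3/5 = 3/190

3/190


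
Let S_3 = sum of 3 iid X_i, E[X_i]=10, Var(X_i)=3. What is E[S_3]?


E[S_n] = n*E[X_1] = 3*10 = 30

30


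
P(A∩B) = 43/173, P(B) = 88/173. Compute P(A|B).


P(A|B) = P(A∩B)/P(B) = (43/173)/(88/173) = 43/88

43/88


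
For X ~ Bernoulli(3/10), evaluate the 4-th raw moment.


For Bernoulli: X in {0,1}
E[X^4] = 0^4*(1-3/10) + 1^4*3/10 = 3/10

3/10


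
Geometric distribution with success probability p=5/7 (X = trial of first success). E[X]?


For geometric (trials until first success), E[X] = 1/p = 1/(5/7) = 7/5

7/5


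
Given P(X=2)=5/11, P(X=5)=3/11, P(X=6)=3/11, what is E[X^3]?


E[X^3] = sum(g(x)*P(x))
= 8*5/11 + 125*3/11 + 216*3/11
= 1063/11

1063/11


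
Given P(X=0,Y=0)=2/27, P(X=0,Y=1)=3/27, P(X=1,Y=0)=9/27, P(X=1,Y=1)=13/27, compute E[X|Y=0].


P(Y=0) = 11/27
E[X|Y=0] = (0*2 + 1*9)/11 = 9/11

9/11


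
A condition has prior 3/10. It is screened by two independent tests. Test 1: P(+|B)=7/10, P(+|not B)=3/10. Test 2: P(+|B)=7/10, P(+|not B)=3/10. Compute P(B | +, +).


After test 1: P(+) = 7/10*3/10 + 3/10*7/10 = 21/50
P(B|+) = (21/100)/(21/50) = 1/2
After test 2 (use post1 as new prior): P(+) = 7/10*1/2 + 3/10*1/2 = 1/2
P(B|+,+) = (7/20)/(1/2) = 7/10

7/10


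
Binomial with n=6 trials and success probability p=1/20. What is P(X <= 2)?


P(X<=2) = P(X=0) + P(X=1) + P(X=2)
= 47045881/64000000 + 7428297/32000000 + 390963/12800000
= 6385729/6400000

6385729/6400000


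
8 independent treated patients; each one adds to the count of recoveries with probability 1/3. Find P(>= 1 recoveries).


P(at least one) = 1 - P(none)
P(none) = (1 - 1/3)^8 = (2/3)^8 = 256/6561
P(at least one) = 1 - 256/6561 = 6305/6561

6305/6561


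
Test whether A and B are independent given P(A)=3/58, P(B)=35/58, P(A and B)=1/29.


P(A)*P(B) = 3/58*35/58 = 105/3364
P(A∩B) = 1/29 != 105/3364, so not independent

No, A and B are not independent


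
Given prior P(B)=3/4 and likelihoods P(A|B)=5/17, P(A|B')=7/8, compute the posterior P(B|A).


P(A) = P(A|B)P(B) + P(A|B')P(B') = 5/17*3/4 + 7/8*1/4 = 239/544
P(B|A) = P(A|B)P(B)/P(A) = (15/68)/(239/544) = 120/239

120/239


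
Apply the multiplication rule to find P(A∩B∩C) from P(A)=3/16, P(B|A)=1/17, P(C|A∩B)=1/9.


P(A∩B∩C) = P(A) * P(B|A) * P(C|A∩B)
= 3/16 * 1/17 * 1/9
= 3/272 * 1/9 = 1/816

1/816


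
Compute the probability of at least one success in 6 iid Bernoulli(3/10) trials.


P(at least one) = 1 - P(none)
P(none) = (1 - 3/10)^6 = (7/10)^6 = 117649/1000000
P(at least one) = 1 - 117649/1000000 = 882351/1000000

882351/1000000


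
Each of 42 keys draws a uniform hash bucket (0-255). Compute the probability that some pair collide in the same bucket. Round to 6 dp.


P(all different) = prod((256-i)/256 for i=0..41) = 0.028400
P(at least one match) = 1 - 0.028400 = 0.971600

0.971600


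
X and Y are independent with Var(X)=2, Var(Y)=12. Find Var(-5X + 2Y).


Independence => Cov(X,Y)=0
Var(-5X + 2Y) = (-5)^2*Var(X) + 2^2*Var(Y)
= 25*2 + 4*12 = 98

98


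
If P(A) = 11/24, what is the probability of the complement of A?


P(A') = 1 - P(A) = 1 - 11/24 = 13/24

13/24


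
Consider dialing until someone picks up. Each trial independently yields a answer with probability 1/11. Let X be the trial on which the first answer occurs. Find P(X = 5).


P(X=5) = (1-p)^4 * p = (10/11)^4 * 1/11
= 10000/14641 * 1/11 = 10000/161051

10000/161051


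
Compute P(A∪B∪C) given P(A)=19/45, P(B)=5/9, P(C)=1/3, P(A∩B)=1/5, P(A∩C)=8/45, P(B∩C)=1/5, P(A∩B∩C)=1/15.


P(A∪B∪C) = P(A)+P(B)+P(C) - P(AB)-P(AC)-P(BC) + P(ABC)
= 19/45+5/9+1/3 - 1/5-8/45-1/5 + 1/15
= 4/5

4/5


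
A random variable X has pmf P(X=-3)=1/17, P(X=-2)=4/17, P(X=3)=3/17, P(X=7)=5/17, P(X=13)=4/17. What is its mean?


E[X] = sum(x * P(x))
= -3*1/17 - 2*4/17 + 3*3/17 + 7*5/17 + 13*4/17
= 5

5


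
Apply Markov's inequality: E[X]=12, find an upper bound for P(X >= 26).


Markov: P(X >= a) <= E[X]/a
P(X >= 26) <= 12/26 = 6/13

6/13


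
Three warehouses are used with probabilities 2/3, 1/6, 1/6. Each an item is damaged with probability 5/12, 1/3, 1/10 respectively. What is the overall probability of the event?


P(A) = P(A|B1)P(B1) + P(A|B2)P(B2) + P(A|B3)P(B3)
= 5/12*2/3 + 1/3*1/6 + 1/10*1/6
= 5/18 + 1/18 + 1/60 = 7/20

7/20


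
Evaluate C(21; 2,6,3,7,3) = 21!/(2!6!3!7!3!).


21! = 51090942171709440000
Denominator: 2!=2 * 6!=720 * 3!=6 * 7!=5040 * 3!=6
Coefficient = 51090942171709440000 / 261273600 = 195545750400

195545750400


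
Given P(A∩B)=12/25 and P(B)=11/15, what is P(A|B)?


P(A|B) = P(A∩B)/P(B) = (36/75)/(55/75) = 36/55

36/55


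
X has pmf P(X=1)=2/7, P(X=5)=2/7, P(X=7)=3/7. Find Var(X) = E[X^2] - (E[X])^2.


E[X] = 33/7, E[X^2] = 199/7
Var(X) = E[X^2] - (E[X])^2 = 199/7 - (33/7)^2 = 304/49

304/49


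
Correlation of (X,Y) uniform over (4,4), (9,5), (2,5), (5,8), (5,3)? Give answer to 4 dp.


Cov(X,Y) = 0.2000, Var(X) = 5.2000, Var(Y) = 2.8000
rho = Cov/(sqrt(VarX)*sqrt(VarY)) = 0.0524

0.0524


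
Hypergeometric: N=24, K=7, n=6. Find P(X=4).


P(X=4) = C(7,4)*C(17,2) / C(24,6)
= 35*136 / 134596
= 4760/134596 = 170/4807

170/4807


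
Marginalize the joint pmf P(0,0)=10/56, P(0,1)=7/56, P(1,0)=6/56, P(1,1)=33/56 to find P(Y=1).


P(Y=1) = P(0,1)+P(1,1) = 7/56 + 33/56 = 40/56 = 5/7

5/7


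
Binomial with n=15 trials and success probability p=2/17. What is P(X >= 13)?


P(X>=13) = P(X=13) + P(X=14) + P(X=15)
= 193536000/2862423051509815793 + 3686400/2862423051509815793 + 32768/2862423051509815793
= 197255168/2862423051509815793

197255168/2862423051509815793


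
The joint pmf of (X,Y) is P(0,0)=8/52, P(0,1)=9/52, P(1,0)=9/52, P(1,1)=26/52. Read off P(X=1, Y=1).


Read from table: P(X=1, Y=1) = 26/52 = 1/2

1/2


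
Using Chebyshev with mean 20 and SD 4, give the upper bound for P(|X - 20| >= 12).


k = 12/4 = 3
Chebyshev: P(|X-mu| >= k*sigma) <= 1/k^2 = 1/3^2 = 1/9

1/9


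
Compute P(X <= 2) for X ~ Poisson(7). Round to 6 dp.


P(X<=2) = e^(-7)*7^0/0! + e^(-7)*7^1/1! + e^(-7)*7^2/2!
≈ 0.0009118820 + 0.0063831738 + 0.0223411082
= 0.0296361640
≈ 0.029636

0.029636


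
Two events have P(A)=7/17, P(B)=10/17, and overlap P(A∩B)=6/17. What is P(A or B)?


P(A∪B) = P(A) + P(B) - P(A∩B)
= 7/17 + 10/17 - 6/17 = 11/17

11/17


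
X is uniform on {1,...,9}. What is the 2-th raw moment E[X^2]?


E[X^2] = (1/9) * sum(x^2 for x=1..9)
= 285/9 = 95/3

95/3


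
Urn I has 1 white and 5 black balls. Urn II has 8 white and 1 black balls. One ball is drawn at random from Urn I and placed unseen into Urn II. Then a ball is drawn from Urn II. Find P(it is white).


P(transfer white) = 1/6; P(transfer black) = 5/6
If white transferred: Urn II has 9 white of 10, so P(white|white moved) = 9/10
If black transferred: Urn II has 8 white of 10, so P(white|black moved) = 4/5
By total probability: P(white) = 1/6*9/10 + 5/6*4/5 = 49/60

49/60


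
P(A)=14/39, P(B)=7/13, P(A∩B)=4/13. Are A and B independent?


P(A)*P(B) = 14/39*7/13 = 98/507
P(A∩B) = 4/13 != 98/507, so not independent

No, A and B are not independent


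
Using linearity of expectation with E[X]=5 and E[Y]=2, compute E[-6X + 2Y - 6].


E[-6X + 2Y - 6] = -6*E[X] + 2*E[Y] - 6
= (-6)*(5) + (2)*(2) + (-6)
= -30 + 4 - 6 = -32

-32


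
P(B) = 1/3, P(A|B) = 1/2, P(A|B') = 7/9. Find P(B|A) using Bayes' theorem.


P(A) = P(A|B)P(B) + P(A|B')P(B') = 1/2*1/3 + 7/9*2/3 = 37/54
P(B|A) = P(A|B)P(B)/P(A) = (1/6)/(37/54) = 9/37

9/37


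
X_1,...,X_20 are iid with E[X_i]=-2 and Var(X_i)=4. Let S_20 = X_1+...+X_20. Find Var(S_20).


By independence, Var(S_n) = n*Var(X_1) = 20*4 = 80

80


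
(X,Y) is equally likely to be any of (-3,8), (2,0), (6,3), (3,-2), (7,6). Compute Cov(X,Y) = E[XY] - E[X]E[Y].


E[X]=3, E[Y]=3, E[XY]=6
Cov(X,Y) = E[XY] - E[X]E[Y] = 6 - 3*3 = -3

-3


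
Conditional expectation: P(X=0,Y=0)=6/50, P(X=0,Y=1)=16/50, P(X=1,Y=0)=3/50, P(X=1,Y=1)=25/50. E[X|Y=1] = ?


P(Y=1) = 41/50
E[X|Y=1] = (0*16 + 1*25)/41 = 25/41

25/41


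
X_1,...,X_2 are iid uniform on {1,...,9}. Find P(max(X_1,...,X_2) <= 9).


P(max <= 9) = P(all X_i <= 9) = (P(X_1 <= 9))^2
= (9/9)^2 = 1^2 = 1

1


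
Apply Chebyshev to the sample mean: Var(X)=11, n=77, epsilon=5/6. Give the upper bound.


Var(Xbar) = Var(X)/n = 11/77
Chebyshev: P(|Xbar-mu| >= 5/6) <= Var(Xbar)/(5/6)^2 = (1/7)/(25/36) = 36/175

36/175


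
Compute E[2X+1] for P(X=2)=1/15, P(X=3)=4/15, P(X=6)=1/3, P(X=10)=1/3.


E[2X+1] = sum(g(x)*P(x))
= 5*1/15 + 7*4/15 + 13*1/3 + 21*1/3
= 203/15

203/15


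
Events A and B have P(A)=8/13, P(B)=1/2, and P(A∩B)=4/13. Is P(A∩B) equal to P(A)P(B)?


P(A)*P(B) = 8/13*1/2 = 4/13
P(A∩B) = 4/13, which equals P(A)P(B), so independent

Yes, A and B are independent


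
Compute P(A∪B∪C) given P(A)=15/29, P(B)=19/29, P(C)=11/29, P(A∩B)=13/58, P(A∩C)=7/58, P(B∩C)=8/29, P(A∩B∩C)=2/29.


P(A∪B∪C) = P(A)+P(B)+P(C) - P(AB)-P(AC)-P(BC) + P(ABC)
= 15/29+19/29+11/29 - 13/58-7/58-8/29 + 2/29
= 1

1


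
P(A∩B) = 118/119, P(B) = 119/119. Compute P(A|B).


P(A|B) = P(A∩B)/P(B) = (118/119)/(119/119) = 118/119

118/119


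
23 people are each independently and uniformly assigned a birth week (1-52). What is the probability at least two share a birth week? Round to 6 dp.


P(all different) = prod((52-i)/52 for i=0..22) = 0.003105
P(at least one match) = 1 - 0.003105 = 0.996895

0.996895


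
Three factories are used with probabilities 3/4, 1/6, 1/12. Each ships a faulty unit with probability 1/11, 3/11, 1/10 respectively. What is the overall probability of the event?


P(A) = P(A|B1)P(B1) + P(A|B2)P(B2) + P(A|B3)P(B3)
= 1/11*3/4 + 3/11*1/6 + 1/10*1/12
= 3/44 + 1/22 + 1/120 = 161/1320

161/1320


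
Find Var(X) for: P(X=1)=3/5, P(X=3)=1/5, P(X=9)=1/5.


E[X] = 3, E[X^2] = 93/5
Var(X) = E[X^2] - (E[X])^2 = 93/5 - (3)^2 = 48/5

48/5


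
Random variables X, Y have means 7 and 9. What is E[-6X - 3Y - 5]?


E[-6X - 3Y - 5] = -6*E[X] - 3*E[Y] - 5
= (-6)*(7) + (-3)*(9) + (-5)
= -42 - 27 - 5 = -74

-74


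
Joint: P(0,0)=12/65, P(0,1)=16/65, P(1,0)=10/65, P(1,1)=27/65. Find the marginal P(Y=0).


P(Y=0) = P(0,0)+P(1,0) = 12/65 + 10/65 = 22/65

22/65


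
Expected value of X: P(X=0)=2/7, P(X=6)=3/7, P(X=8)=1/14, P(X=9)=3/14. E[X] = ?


E[X] = sum(x * P(x))
= 0*2/7 + 6*3/7 + 8*1/14 + 9*3/14
= 71/14

71/14


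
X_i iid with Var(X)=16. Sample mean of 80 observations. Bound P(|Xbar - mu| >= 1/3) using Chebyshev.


Var(Xbar) = Var(X)/n = 16/80
Chebyshev: P(|Xbar-mu| >= 1/3) <= Var(Xbar)/(1/3)^2 = (1/5)/(1/9) = 9/5
Bound exceeds 1, so trivial bound: 1

1


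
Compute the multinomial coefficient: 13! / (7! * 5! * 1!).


13! = 6227020800
Denominator: 7!=5040 * 5!=120 * 1!=1
Coefficient = 6227020800 / 604800 = 10296

10296


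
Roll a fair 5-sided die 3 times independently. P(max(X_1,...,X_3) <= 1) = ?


P(max <= 1) = P(all X_i <= 1) = (P(X_1 <= 1))^3
= (1/5)^3 = 1/125

1/125


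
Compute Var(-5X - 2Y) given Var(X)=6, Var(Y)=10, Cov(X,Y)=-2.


Var(-5X - 2Y) = (-5)^2*Var(X) + (-2)^2*Var(Y) + 2*(-5)*(-2)*Cov(X,Y)
= 25*6 + 4*10 + 20*(-2)
= 150 + 40 - 40 = 150

150


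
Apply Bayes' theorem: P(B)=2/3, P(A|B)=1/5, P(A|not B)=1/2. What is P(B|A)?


P(A) = P(A|B)P(B) + P(A|B')P(B') = 1/5*2/3 + 1/2*1/3 = 3/10
P(B|A) = P(A|B)P(B)/P(A) = (2/15)/(3/10) = 4/9

4/9


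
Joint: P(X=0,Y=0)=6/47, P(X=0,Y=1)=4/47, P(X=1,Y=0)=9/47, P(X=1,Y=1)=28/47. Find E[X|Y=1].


P(Y=1) = 32/47
E[X|Y=1] = (0*4 + 1*28)/32 = 28/32 = 7/8

7/8


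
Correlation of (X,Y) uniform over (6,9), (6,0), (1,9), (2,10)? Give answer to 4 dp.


Cov(X,Y) = -5.5000, Var(X) = 5.1875, Var(Y) = 16.5000
rho = Cov/(sqrt(VarX)*sqrt(VarY)) = -0.5945

-0.5945


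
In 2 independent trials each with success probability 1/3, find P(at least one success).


P(at least one) = 1 - P(none)
P(none) = (1 - 1/3)^2 = (2/3)^2 = 4/9
P(at least one) = 1 - 4/9 = 5/9

5/9


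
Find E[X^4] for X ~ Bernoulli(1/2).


For Bernoulli: X in {0,1}
E[X^4] = 0^4*(1-1/2) + 1^4*1/2 = 1/2

1/2


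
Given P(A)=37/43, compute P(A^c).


P(A') = 1 - P(A) = 1 - 37/43 = 6/43

6/43


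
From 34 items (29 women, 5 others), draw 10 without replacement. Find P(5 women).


P(X=5) = C(29,5)*C(5,5) / C(34,10)
= 118755*1 / 131128140
= 118755/131128140 = 21/23188

21/23188


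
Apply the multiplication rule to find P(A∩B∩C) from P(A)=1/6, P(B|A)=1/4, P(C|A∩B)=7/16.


P(A∩B∩C) = P(A) * P(B|A) * P(C|A∩B)
= 1/6 * 1/4 * 7/16
= 1/24 * 7/16 = 7/384

7/384


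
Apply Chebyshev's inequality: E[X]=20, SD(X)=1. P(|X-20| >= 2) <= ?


k = 2/1 = 2
Chebyshev: P(|X-mu| >= k*sigma) <= 1/k^2 = 1/2^2 = 1/4

1/4


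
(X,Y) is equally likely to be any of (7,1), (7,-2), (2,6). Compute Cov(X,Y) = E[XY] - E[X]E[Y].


E[X]=16/3, E[Y]=5/3, E[XY]=5/3
Cov(X,Y) = E[XY] - E[X]E[Y] = 5/3 - 16/3*5/3 = -65/9

-65/9


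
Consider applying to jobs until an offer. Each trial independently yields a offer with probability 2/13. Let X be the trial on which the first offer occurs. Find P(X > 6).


P(X > 6) = P(first 6 trials all fail) = (1-p)^6 = (11/13)^6 = 1771561/4826809

1771561/4826809


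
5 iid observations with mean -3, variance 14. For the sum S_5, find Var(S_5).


By independence, Var(S_n) = n*Var(X_1) = 5*14 = 70

70


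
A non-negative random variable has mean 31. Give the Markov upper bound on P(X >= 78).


Markov: P(X >= a) <= E[X]/a
P(X >= 78) <= 31/78

31/78


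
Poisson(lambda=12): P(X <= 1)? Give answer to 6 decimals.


P(X<=1) = e^(-12)*12^0/0! + e^(-12)*12^1/1!
≈ 0.0000061442 + 0.0000737305
= 0.0000798747
≈ 0.000080

0.000080


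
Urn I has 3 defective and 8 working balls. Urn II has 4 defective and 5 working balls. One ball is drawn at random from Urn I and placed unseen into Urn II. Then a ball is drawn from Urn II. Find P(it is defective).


P(transfer defective) = 3/11; P(transfer working) = 8/11
If defective transferred: Urn II has 5 defective of 10, so P(defective|defective moved) = 1/2
If working transferred: Urn II has 4 defective of 10, so P(defective|working moved) = 2/5
By total probability: P(defective) = 3/11*1/2 + 8/11*2/5 = 47/110

47/110


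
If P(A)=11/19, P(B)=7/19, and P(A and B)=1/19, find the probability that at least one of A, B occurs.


P(A∪B) = P(A) + P(B) - P(A∩B)
= 11/19 + 7/19 - 1/19 = 17/19

17/19


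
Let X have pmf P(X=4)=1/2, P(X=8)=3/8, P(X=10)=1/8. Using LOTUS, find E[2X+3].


E[2X+3] = sum(g(x)*P(x))
= 11*1/2 + 19*3/8 + 23*1/8
= 31/2

31/2


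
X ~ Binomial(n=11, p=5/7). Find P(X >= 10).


P(X>=10) = P(X=10) + P(X=11)
= 214843750/1977326743 + 48828125/1977326743
= 263671875/1977326743

263671875/1977326743


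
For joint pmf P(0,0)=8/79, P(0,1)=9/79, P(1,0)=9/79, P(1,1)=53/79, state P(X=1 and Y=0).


Read from table: P(X=1, Y=0) = 9/79

9/79


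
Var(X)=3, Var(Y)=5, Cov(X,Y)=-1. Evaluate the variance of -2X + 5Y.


Var(-2X + 5Y) = (-2)^2*Var(X) + 5^2*Var(Y) + 2*(-2)*5*Cov(X,Y)
= 4*3 + 25*5 - 20*(-1)
= 12 + 125 + 20 = 157

157


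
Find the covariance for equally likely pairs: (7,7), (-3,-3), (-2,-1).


E[X]=2/3, E[Y]=1, E[XY]=20
Cov(X,Y) = E[XY] - E[X]E[Y] = 20 - 2/3*1 = 58/3

58/3


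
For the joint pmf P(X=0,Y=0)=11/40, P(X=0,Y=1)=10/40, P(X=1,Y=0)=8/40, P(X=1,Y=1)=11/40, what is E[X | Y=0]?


P(Y=0) = 19/40
E[X|Y=0] = (0*11 + 1*8)/19 = 8/19

8/19


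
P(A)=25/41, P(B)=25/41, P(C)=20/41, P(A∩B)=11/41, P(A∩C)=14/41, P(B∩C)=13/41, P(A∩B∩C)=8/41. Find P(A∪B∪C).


P(A∪B∪C) = P(A)+P(B)+P(C) - P(AB)-P(AC)-P(BC) + P(ABC)
= 25/41+25/41+20/41 - 11/41-14/41-13/41 + 8/41
= 40/41

40/41


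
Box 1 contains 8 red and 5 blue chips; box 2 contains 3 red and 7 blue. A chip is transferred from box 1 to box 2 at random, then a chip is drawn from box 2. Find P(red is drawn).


P(transfer red) = 8/13; P(transfer blue) = 5/13
If red transferred: Urn II has 4 red of 11, so P(red|red moved) = 4/11
If blue transferred: Urn II has 3 red of 11, so P(red|blue moved) = 3/11
By total probability: P(red) = 8/13*4/11 + 5/13*3/11 = 47/143

47/143


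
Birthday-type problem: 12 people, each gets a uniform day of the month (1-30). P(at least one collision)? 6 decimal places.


P(all different) = prod((30-i)/30 for i=0..11) = 0.077959
P(at least one match) = 1 - 0.077959 = 0.922041

0.922041


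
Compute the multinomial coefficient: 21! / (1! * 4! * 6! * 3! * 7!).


21! = 51090942171709440000
Denominator: 1!=1 * 4!=24 * 6!=720 * 3!=6 * 7!=5040
Coefficient = 51090942171709440000 / 522547200 = 97772875200

97772875200


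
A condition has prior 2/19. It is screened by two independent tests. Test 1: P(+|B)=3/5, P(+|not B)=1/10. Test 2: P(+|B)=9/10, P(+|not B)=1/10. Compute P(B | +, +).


After test 1: P(+) = 3/5*2/19 + 1/10*17/19 = 29/190
P(B|+) = (6/95)/(29/190) = 12/29
After test 2 (use post1 as new prior): P(+) = 9/10*12/29 + 1/10*17/29 = 25/58
P(B|+,+) = (54/145)/(25/58) = 108/125

108/125


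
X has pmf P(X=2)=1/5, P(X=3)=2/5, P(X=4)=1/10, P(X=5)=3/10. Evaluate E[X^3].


E[X^3] = sum(x^3 * P(x))
= 8*1/5 + 27*2/5 + 64*1/10 + 125*3/10
= 563/10

563/10


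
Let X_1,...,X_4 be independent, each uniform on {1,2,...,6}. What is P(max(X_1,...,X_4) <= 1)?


P(max <= 1) = P(all X_i <= 1) = (P(X_1 <= 1))^4
= (1/6)^4 = 1/1296

1/1296


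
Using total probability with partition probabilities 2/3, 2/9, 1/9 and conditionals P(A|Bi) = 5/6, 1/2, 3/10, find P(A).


P(A) = P(A|B1)P(B1) + P(A|B2)P(B2) + P(A|B3)P(B3)
= 5/6*2/3 + 1/2*2/9 + 3/10*1/9
= 5/9 + 1/9 + 1/30 = 7/10

7/10


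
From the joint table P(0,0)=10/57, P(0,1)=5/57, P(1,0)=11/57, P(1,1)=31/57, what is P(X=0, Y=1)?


Read from table: P(X=0, Y=1) = 5/57

5/57


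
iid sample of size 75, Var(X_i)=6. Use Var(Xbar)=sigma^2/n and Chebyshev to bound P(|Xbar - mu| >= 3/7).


Var(Xbar) = Var(X)/n = 6/75
Chebyshev: P(|Xbar-mu| >= 3/7) <= Var(Xbar)/(3/7)^2 = (2/25)/(9/49) = 98/225

98/225


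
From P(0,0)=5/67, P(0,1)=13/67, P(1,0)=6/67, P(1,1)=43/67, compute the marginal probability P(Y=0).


P(Y=0) = P(0,0)+P(1,0) = 5/67 + 6/67 = 11/67

11/67


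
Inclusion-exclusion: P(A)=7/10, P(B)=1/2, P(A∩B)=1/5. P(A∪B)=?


P(A∪B) = P(A) + P(B) - P(A∩B)
= 7/10 + 1/2 - 1/5 = 1

1


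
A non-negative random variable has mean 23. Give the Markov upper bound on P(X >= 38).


Markov: P(X >= a) <= E[X]/a
P(X >= 38) <= 23/38

23/38


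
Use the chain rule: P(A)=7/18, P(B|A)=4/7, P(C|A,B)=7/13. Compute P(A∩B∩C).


P(A∩B∩C) = P(A) * P(B|A) * P(C|A∩B)
= 7/18 * 4/7 * 7/13
= 2/9 * 7/13 = 14/117

14/117


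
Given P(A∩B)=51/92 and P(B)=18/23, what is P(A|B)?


P(A|B) = P(A∩B)/P(B) = (51/92)/(72/92) = 51/72 = 17/24

17/24


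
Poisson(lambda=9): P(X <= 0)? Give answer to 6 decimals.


P(X<=0) = e^(-9)*9^0/0!
≈ 0.0001234098
≈ 0.000123

0.000123


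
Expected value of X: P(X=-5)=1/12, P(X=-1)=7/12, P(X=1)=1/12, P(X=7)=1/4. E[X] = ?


E[X] = sum(x * P(x))
= -5*1/12 - 1*7/12 + 1*1/12 + 7*1/4
= 5/6

5/6


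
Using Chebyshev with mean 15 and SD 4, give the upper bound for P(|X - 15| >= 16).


k = 16/4 = 4
Chebyshev: P(|X-mu| >= k*sigma) <= 1/k^2 = 1/4^2 = 1/16

1/16


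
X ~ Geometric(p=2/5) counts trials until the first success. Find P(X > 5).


P(X > 5) = P(first 5 trials all fail) = (1-p)^5 = (3/5)^5 = 243/3125

243/3125


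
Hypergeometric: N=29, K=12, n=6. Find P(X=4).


P(X=4) = C(12,4)*C(17,2) / C(29,6)
= 495*136 / 475020
= 67320/475020 = 374/2639

374/2639


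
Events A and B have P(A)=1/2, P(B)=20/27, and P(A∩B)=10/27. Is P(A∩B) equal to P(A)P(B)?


P(A)*P(B) = 1/2*20/27 = 10/27
P(A∩B) = 10/27, which equals P(A)P(B), so independent

Yes, A and B are independent


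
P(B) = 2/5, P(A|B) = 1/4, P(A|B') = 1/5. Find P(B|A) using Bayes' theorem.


P(A) = P(A|B)P(B) + P(A|B')P(B') = 1/4*2/5 + 1/5*3/5 = 11/50
P(B|A) = P(A|B)P(B)/P(A) = (1/10)/(11/50) = 5/11

5/11


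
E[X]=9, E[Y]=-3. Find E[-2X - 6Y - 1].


E[-2X - 6Y - 1] = -2*E[X] - 6*E[Y] - 1
= (-2)*(9) + (-6)*(-3) + (-1)
= -18 + 18 - 1 = -1

-1


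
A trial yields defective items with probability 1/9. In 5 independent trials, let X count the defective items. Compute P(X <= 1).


P(X<=1) = P(X=0) + P(X=1)
= 32768/59049 + 20480/59049
= 53248/59049

53248/59049


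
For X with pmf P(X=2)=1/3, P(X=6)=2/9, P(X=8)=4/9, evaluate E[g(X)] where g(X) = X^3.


E[X^3] = sum(g(x)*P(x))
= 8*1/3 + 216*2/9 + 512*4/9
= 2504/9

2504/9


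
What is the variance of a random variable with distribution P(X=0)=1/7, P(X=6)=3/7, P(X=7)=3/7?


E[X] = 39/7, E[X^2] = 255/7
Var(X) = E[X^2] - (E[X])^2 = 255/7 - (39/7)^2 = 264/49

264/49


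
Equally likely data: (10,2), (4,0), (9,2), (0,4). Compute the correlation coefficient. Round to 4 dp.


Cov(X,Y) = -2.0000, Var(X) = 16.1875, Var(Y) = 2.0000
rho = Cov/(sqrt(VarX)*sqrt(VarY)) = -0.3515

-0.3515


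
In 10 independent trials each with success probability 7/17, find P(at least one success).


P(at least one) = 1 - P(none)
P(none) = (1 - 7/17)^10 = (10/17)^10 = 10000000000/2015993900449
P(at least one) = 1 - 10000000000/2015993900449 = 2005993900449/2015993900449

2005993900449/2015993900449


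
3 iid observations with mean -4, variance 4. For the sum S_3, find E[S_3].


E[S_n] = n*E[X_1] = 3*-4 = -12

-12


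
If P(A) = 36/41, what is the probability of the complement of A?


P(A') = 1 - P(A) = 1 - 36/41 = 5/41

5/41


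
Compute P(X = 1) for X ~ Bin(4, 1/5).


P(X=1) = C(4,1) * p^1 * (1-p)^3
= 4 * 1/5 * 64/125
= 256/625

256/625


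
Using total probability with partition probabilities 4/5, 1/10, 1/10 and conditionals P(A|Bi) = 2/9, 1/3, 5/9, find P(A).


P(A) = P(A|B1)P(B1) + P(A|B2)P(B2) + P(A|B3)P(B3)
= 2/9*4/5 + 1/3*1/10 + 5/9*1/10
= 8/45 + 1/30 + 1/18 = 4/15

4/15


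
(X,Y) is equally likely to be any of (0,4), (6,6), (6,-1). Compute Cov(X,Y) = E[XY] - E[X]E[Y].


E[X]=4, E[Y]=3, E[XY]=10
Cov(X,Y) = E[XY] - E[X]E[Y] = 10 - 4*3 = -2

-2


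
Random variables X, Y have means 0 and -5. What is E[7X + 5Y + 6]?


E[7X + 5Y + 6] = 7*E[X] + 5*E[Y] + 6
= (7)*(0) + (5)*(-5) + (6)
= 0 - 25 + 6 = -19

-19


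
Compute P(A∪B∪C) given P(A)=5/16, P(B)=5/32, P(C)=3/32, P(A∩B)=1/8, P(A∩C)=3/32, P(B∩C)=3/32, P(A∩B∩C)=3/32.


P(A∪B∪C) = P(A)+P(B)+P(C) - P(AB)-P(AC)-P(BC) + P(ABC)
= 5/16+5/32+3/32 - 1/8-3/32-3/32 + 3/32
= 11/32

11/32


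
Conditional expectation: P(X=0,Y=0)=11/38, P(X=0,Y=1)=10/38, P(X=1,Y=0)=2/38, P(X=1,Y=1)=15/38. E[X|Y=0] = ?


P(Y=0) = 13/38
E[X|Y=0] = (0*11 + 1*2)/13 = 2/13

2/13


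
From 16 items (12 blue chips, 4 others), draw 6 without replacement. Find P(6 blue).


P(X=6) = C(12,6)*C(4,0) / C(16,6)
= 924*1 / 8008
= 924/8008 = 3/26

3/26


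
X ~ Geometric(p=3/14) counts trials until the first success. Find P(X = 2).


P(X=2) = (1-p)^1 * p = (11/14)^1 * 3/14
= 11/14 * 3/14 = 33/196

33/196


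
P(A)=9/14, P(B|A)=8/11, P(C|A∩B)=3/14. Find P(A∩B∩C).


P(A∩B∩C) = P(A) * P(B|A) * P(C|A∩B)
= 9/14 * 8/11 * 3/14
= 36/77 * 3/14 = 54/539

54/539


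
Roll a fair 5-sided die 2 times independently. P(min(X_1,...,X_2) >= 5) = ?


P(min >= 5) = P(all X_i >= 5) = (P(X_1 >= 5))^2
= (1/5)^2 = 1/25

1/25


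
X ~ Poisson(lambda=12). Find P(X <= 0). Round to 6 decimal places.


P(X<=0) = e^(-12)*12^0/0!
≈ 0.0000061442
≈ 0.000006

0.000006


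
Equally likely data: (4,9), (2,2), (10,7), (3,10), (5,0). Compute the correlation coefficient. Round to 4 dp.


Cov(X,Y) = 1.1200, Var(X) = 7.7600, Var(Y) = 15.4400
rho = Cov/(sqrt(VarX)*sqrt(VarY)) = 0.1023

0.1023


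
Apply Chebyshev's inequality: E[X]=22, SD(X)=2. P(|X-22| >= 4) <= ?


k = 4/2 = 2
Chebyshev: P(|X-mu| >= k*sigma) <= 1/k^2 = 1/2^2 = 1/4

1/4


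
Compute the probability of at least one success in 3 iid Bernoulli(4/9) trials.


P(at least one) = 1 - P(none)
P(none) = (1 - 4/9)^3 = (5/9)^3 = 125/729
P(at least one) = 1 - 125/729 = 604/729

604/729


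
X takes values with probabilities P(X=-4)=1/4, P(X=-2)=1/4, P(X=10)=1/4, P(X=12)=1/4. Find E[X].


E[X] = sum(x * P(x))
= -4*1/4 - 2*1/4 + 10*1/4 + 12*1/4
= 4

4


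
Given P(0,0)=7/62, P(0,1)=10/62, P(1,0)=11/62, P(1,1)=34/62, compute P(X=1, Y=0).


Read from table: P(X=1, Y=0) = 11/62

11/62


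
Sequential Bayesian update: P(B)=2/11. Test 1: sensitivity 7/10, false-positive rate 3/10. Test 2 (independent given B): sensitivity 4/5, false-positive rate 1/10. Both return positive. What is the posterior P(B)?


After test 1: P(+) = 7/10*2/11 + 3/10*9/11 = 41/110
P(B|+) = (7/55)/(41/110) = 14/41
After test 2 (use post1 as new prior): P(+) = 4/5*14/41 + 1/10*27/41 = 139/410
P(B|+,+) = (56/205)/(139/410) = 112/139

112/139


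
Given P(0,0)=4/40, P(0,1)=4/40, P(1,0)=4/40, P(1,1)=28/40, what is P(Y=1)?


P(Y=1) = P(0,1)+P(1,1) = 4/40 + 28/40 = 32/40 = 4/5

4/5


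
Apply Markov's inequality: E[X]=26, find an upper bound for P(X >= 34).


Markov: P(X >= a) <= E[X]/a
P(X >= 34) <= 26/34 = 13/17

13/17


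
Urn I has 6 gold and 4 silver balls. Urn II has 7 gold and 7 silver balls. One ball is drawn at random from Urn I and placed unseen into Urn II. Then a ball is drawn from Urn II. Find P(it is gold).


P(transfer gold) = 6/10 = 3/5; P(transfer silver) = 2/5
If gold transferred: Urn II has 8 gold of 15, so P(gold|gold moved) = 8/15
If silver transferred: Urn II has 7 gold of 15, so P(gold|silver moved) = 7/15
By total probability: P(gold) = 3/5*8/15 + 2/5*7/15 = 38/75

38/75


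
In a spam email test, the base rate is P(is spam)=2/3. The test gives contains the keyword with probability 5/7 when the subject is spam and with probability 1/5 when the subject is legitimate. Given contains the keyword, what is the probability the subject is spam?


P(A) = P(A|B)P(B) + P(A|B')P(B') = 5/7*2/3 + 1/5*1/3 = 19/35
P(B|A) = P(A|B)P(B)/P(A) = (10/21)/(19/35) = 50/57

50/57


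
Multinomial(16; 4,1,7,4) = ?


16! = 20922789888000
Denominator: 4!=24 * 1!=1 * 7!=5040 * 4!=24
Coefficient = 20922789888000 / 2903040 = 7207200

7207200


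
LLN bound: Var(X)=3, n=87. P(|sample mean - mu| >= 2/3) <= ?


Var(Xbar) = Var(X)/n = 3/87
Chebyshev: P(|Xbar-mu| >= 2/3) <= Var(Xbar)/(2/3)^2 = (1/29)/(4/9) = 9/116

9/116


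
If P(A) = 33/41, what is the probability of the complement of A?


P(A') = 1 - P(A) = 1 - 33/41 = 8/41

8/41


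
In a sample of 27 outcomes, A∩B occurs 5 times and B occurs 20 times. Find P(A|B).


P(A|B) = P(A∩B)/P(B) = (5/27)/(20/27) = 5/20 = 1/4

1/4


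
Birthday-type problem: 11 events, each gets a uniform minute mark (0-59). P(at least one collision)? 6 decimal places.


P(all different) = prod((60-i)/60 for i=0..10) = 0.377056
P(at least one match) = 1 - 0.377056 = 0.622944

0.622944


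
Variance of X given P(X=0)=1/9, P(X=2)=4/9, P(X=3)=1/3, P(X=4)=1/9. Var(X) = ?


E[X] = 7/3, E[X^2] = 59/9
Var(X) = E[X^2] - (E[X])^2 = 59/9 - (7/3)^2 = 10/9

10/9


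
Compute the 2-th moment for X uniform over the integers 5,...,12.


E[X^2] = (1/8) * sum(x^2 for x=5..12)
= 620/8 = 155/2

155/2


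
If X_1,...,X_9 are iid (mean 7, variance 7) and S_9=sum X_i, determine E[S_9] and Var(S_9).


E[S_n] = n*mu = 9*7 = 63
Var(S_n) = n*sigma^2 = 9*7 = 63

E[S_9]=63, Var(S_9)=63


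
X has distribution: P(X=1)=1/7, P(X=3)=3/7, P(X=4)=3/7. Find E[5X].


E[5X] = sum(g(x)*P(x))
= 5*1/7 + 15*3/7 + 20*3/7
= 110/7

110/7


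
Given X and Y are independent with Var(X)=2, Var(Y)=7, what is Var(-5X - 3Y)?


Independence => Cov(X,Y)=0
Var(-5X - 3Y) = (-5)^2*Var(X) + (-3)^2*Var(Y)
= 25*2 + 9*7 = 113

113


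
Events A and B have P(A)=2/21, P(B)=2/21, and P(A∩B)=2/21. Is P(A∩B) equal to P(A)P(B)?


P(A)*P(B) = 2/21*2/21 = 4/441
P(A∩B) = 2/21 != 4/441, so not independent

No, A and B are not independent
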